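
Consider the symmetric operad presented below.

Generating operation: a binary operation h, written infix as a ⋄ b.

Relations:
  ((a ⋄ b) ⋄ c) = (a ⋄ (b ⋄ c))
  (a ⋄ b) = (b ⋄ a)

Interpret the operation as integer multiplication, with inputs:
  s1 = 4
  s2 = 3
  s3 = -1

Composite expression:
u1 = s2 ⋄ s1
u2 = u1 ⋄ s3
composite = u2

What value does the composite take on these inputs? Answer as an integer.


-12

(s2 ⋄ s1) = 12
((s2 ⋄ s1) ⋄ s3) = -12


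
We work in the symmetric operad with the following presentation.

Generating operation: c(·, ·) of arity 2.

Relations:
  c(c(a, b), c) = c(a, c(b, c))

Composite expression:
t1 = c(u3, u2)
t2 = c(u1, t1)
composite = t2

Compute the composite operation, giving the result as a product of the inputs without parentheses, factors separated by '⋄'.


All parenthesizations of c agree; list the u-inputs left to right.
c(u3, u2) collapses to u3 ⋄ u2
c(u1, c(u3, u2)) collapses to u1 ⋄ u3 ⋄ u2

u1 ⋄ u3 ⋄ u2


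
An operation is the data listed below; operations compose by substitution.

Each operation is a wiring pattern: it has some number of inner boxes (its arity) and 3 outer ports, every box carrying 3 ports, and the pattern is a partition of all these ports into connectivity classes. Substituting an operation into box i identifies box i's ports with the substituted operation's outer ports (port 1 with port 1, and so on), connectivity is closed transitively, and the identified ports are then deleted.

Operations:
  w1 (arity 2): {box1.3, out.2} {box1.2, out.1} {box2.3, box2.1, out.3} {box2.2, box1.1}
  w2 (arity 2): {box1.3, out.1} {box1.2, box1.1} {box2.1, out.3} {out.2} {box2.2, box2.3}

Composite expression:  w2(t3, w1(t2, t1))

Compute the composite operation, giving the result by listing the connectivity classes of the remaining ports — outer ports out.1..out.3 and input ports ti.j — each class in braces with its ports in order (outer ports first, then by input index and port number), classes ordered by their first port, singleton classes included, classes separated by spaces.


Reachability decides: close wires over w2-identified ports.
after w1, the pattern on (t2, t1) reads {out.1, t2.2} {out.2, t2.3} {out.3, t1.1, t1.3} {t1.2, t2.1} (out.j = its outer ports)
after w2, the pattern on (t3, t2, t1) reads {out.1, t3.3} {out.2} {out.3, t2.2} {t1.1, t1.3, t2.3} {t1.2, t2.1} {t3.1, t3.2} (out.j = its outer ports)

{out.1, t3.3} {out.2} {out.3, t2.2} {t1.1, t1.3, t2.3} {t1.2, t2.1} {t3.1, t3.2}


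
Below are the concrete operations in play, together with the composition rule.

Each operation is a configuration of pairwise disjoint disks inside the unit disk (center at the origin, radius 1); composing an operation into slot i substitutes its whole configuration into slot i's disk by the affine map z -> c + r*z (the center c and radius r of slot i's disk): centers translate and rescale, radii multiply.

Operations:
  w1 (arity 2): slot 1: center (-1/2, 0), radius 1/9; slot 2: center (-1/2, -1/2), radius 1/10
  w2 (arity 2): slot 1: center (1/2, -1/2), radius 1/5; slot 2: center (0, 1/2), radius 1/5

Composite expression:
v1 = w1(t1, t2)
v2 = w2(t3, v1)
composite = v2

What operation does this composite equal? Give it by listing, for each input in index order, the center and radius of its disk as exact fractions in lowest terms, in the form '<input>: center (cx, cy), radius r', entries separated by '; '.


t1: center (-1/10, 1/2), radius 1/45; t2: center (-1/10, 2/5), radius 1/50; t3: center (1/2, -1/2), radius 1/5

Nesting under w2 composes maps z -> c + r*z down each t-path.
input t3: composing its 1 substitution step yields center (1/2, -1/2), radius 1/5
input t1: composing its 2 substitution steps yields center (-1/10, 1/2), radius 1/45
input t2: composing its 2 substitution steps yields center (-1/10, 2/5), radius 1/50


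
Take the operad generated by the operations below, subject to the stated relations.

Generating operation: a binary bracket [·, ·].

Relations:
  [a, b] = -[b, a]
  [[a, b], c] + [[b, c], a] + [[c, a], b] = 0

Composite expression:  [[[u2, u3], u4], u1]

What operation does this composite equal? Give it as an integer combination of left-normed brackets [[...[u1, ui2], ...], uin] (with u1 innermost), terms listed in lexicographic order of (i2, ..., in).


-[[[u1, u2], u3], u4] + [[[u1, u3], u2], u4] + [[[u1, u4], u2], u3] - [[[u1, u4], u3], u2]

Left-normed coefficients sit on the u1-initial expansion words.
Composite bracket: [[[u2, u3], u4], u1]
Full expansion: 8 signed words from ab - ba (2^3 = 8).
Words beginning with u1 determine it all:
  word u1u2u3u4 has sign -1, contributing -[[[u1, u2], u3], u4]
  word u1u3u2u4 has sign +1, contributing +[[[u1, u3], u2], u4]
  word u1u4u2u3 has sign +1, contributing +[[[u1, u4], u2], u3]
  word u1u4u3u2 has sign -1, contributing -[[[u1, u4], u3], u2]


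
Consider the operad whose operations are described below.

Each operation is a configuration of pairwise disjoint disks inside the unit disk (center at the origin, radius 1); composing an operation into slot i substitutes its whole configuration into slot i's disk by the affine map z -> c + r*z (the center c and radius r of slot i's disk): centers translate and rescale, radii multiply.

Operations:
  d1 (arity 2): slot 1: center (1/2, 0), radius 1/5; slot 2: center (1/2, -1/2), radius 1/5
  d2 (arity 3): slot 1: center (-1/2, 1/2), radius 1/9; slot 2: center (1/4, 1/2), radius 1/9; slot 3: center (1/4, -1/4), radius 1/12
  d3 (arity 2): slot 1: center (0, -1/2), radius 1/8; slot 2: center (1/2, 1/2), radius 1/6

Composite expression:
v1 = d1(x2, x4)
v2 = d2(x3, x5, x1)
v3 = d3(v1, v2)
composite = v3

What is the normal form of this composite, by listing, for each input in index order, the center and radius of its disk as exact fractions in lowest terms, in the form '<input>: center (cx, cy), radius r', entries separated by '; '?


x1: center (13/24, 11/24), radius 1/72; x2: center (1/16, -1/2), radius 1/40; x3: center (5/12, 7/12), radius 1/54; x4: center (1/16, -9/16), radius 1/40; x5: center (13/24, 7/12), radius 1/54

Affine substitution under d3: radii multiply and x-centers shift.
tracing x2 down its 2-map path: center (1/16, -1/2), radius 1/40
tracing x4 down its 2-map path: center (1/16, -9/16), radius 1/40
tracing x3 down its 2-map path: center (5/12, 7/12), radius 1/54
tracing x5 down its 2-map path: center (13/24, 7/12), radius 1/54
tracing x1 down its 2-map path: center (13/24, 11/24), radius 1/72


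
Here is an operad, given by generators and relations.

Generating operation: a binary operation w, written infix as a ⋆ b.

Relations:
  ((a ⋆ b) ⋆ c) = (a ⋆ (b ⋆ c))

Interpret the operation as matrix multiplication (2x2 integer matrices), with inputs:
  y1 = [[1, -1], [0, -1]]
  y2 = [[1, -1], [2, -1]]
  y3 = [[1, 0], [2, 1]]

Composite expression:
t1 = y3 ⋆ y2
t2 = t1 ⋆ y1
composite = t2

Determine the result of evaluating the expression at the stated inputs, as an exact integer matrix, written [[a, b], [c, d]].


[[1, 0], [4, -1]]

(y3 ⋆ y2) = [[1, -1], [4, -3]]
((y3 ⋆ y2) ⋆ y1) = [[1, 0], [4, -1]]


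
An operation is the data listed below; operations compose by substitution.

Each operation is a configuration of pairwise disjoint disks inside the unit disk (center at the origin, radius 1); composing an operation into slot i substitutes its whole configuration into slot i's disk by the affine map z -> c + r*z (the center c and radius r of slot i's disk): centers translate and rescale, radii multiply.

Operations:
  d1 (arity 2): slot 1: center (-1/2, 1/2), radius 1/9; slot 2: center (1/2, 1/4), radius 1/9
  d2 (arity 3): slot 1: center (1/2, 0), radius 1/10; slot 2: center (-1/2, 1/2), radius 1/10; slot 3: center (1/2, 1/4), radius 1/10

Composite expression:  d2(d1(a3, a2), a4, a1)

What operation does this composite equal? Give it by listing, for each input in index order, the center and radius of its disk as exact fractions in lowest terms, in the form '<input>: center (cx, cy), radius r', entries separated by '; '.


a1: center (1/2, 1/4), radius 1/10; a2: center (11/20, 1/40), radius 1/90; a3: center (9/20, 1/20), radius 1/90; a4: center (-1/2, 1/2), radius 1/10


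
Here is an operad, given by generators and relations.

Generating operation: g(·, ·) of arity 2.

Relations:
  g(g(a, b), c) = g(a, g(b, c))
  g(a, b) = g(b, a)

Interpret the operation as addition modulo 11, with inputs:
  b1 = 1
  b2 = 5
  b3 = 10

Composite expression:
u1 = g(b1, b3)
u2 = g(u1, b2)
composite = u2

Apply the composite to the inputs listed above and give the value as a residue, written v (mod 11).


5 (mod 11)

g(b1, b3) = 0
g(g(b1, b3), b2) = 5


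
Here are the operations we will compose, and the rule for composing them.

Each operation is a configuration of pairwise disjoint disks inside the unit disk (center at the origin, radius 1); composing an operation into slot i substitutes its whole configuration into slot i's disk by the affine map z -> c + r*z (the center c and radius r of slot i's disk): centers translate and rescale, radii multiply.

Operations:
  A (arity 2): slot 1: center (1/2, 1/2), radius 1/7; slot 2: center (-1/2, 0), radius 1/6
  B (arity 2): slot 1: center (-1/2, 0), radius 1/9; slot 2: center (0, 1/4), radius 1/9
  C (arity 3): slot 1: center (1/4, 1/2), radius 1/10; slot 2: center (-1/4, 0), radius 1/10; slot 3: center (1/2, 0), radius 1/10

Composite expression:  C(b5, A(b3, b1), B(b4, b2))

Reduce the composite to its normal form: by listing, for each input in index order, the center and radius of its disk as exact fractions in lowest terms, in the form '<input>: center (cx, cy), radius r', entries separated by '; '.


b1: center (-3/10, 0), radius 1/60; b2: center (1/2, 1/40), radius 1/90; b3: center (-1/5, 1/20), radius 1/70; b4: center (9/20, 0), radius 1/90; b5: center (1/4, 1/2), radius 1/10

Follow each b-input down from C: c' goes to c + r*c', radius to r*r'.
b5 passes through 1 substitution, ending at center (1/4, 1/2), radius 1/10
b3 passes through 2 substitutions, ending at center (-1/5, 1/20), radius 1/70
b1 passes through 2 substitutions, ending at center (-3/10, 0), radius 1/60
b4 passes through 2 substitutions, ending at center (9/20, 0), radius 1/90
b2 passes through 2 substitutions, ending at center (1/2, 1/40), radius 1/90


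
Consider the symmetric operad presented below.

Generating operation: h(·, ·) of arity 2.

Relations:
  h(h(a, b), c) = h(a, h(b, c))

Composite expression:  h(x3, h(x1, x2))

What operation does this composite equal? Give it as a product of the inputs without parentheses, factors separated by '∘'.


x3 ∘ x1 ∘ x2

Under associativity of h, the answer is the x's in reading order.
h(x1, x2) linearizes to x1 ∘ x2
h(x3, h(x1, x2)) linearizes to x3 ∘ x1 ∘ x2


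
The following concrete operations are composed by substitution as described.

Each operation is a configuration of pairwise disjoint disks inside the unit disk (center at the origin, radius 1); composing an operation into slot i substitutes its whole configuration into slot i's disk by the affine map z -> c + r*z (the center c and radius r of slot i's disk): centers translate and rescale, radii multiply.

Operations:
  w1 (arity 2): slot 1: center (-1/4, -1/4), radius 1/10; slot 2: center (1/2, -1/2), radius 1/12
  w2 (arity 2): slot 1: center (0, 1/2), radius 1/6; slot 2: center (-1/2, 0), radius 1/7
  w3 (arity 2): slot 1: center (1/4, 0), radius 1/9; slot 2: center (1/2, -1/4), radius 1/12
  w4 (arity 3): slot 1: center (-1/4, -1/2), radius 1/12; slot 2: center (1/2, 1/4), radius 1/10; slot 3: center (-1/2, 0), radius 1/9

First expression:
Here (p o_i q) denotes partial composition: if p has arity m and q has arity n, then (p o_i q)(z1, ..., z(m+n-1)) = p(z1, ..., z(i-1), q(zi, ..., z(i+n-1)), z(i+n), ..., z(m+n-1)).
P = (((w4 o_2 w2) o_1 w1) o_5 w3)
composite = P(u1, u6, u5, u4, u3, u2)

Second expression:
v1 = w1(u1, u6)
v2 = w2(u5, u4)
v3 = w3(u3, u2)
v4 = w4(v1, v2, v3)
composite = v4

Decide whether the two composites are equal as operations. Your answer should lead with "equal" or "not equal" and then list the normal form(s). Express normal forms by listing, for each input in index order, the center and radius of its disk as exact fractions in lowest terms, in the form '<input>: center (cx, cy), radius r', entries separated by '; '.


equal; both compose to u1: center (-13/48, -25/48), radius 1/120; u2: center (-4/9, -1/36), radius 1/108; u3: center (-17/36, 0), radius 1/81; u4: center (9/20, 1/4), radius 1/70; u5: center (1/2, 3/10), radius 1/60; u6: center (-5/24, -13/24), radius 1/144

The first composite normalizes to u1: center (-13/48, -25/48), radius 1/120; u2: center (-4/9, -1/36), radius 1/108; u3: center (-17/36, 0), radius 1/81; u4: center (9/20, 1/4), radius 1/70; u5: center (1/2, 3/10), radius 1/60; u6: center (-5/24, -13/24), radius 1/144
The second composite normalizes to u1: center (-13/48, -25/48), radius 1/120; u2: center (-4/9, -1/36), radius 1/108; u3: center (-17/36, 0), radius 1/81; u4: center (9/20, 1/4), radius 1/70; u5: center (1/2, 3/10), radius 1/60; u6: center (-5/24, -13/24), radius 1/144
The normal forms match — equal.


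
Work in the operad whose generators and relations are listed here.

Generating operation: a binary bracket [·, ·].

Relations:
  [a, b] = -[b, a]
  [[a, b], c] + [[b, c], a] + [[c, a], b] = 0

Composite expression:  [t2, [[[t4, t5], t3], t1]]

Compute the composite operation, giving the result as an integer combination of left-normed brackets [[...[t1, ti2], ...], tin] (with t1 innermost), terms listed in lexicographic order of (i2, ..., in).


-[[[[t1, t3], t4], t5], t2] + [[[[t1, t3], t5], t4], t2] + [[[[t1, t4], t5], t3], t2] - [[[[t1, t5], t4], t3], t2]

A multilinear Lie element is pinned by t1-initial words (t1 innermost).
Composite bracket: [t2, [[[t4, t5], t3], t1]]
The bracket unfolds into 16 signed words via [a, b] = ab - ba (2^4 = 16).
Words beginning with t1 determine it all:
  from t1t3t4t5t2, sign -1: term -[[[[t1, t3], t4], t5], t2]
  from t1t3t5t4t2, sign +1: term +[[[[t1, t3], t5], t4], t2]
  from t1t4t5t3t2, sign +1: term +[[[[t1, t4], t5], t3], t2]
  from t1t5t4t3t2, sign -1: term -[[[[t1, t5], t4], t3], t2]


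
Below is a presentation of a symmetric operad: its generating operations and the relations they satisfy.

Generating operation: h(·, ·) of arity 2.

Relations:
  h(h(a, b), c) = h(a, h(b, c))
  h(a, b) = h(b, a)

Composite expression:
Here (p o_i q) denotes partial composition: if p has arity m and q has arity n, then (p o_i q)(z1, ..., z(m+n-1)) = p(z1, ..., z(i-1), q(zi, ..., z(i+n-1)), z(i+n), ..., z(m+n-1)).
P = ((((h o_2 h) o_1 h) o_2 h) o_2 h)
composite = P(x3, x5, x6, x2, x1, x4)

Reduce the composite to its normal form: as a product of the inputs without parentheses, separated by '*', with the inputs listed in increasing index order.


x1 * x2 * x3 * x4 * x5 * x6

Both nesting and order wash out for h; what remains is which x's occur.
h(x5, x6) collapses to x5 * x6
h(h(x5, x6), x2) collapses to x5 * x6 * x2
h(x3, h(h(x5, x6), x2)) collapses to x3 * x5 * x6 * x2
h(x1, x4) collapses to x1 * x4
h(h(x3, h(h(x5, x6), x2)), h(x1, x4)) collapses to x3 * x5 * x6 * x2 * x1 * x4
putting the inputs in ascending order: x1 * x2 * x3 * x4 * x5 * x6


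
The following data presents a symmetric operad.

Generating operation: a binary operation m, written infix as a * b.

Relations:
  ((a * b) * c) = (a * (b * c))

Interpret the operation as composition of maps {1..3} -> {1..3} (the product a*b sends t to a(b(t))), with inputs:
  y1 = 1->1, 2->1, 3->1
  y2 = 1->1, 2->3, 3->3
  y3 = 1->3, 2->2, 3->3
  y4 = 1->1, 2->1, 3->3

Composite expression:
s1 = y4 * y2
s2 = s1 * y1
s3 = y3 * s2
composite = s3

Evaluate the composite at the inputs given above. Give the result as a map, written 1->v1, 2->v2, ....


1->3, 2->3, 3->3

(y4 * y2) = 1->1, 2->3, 3->3
((y4 * y2) * y1) = 1->1, 2->1, 3->1
(y3 * ((y4 * y2) * y1)) = 1->3, 2->3, 3->3


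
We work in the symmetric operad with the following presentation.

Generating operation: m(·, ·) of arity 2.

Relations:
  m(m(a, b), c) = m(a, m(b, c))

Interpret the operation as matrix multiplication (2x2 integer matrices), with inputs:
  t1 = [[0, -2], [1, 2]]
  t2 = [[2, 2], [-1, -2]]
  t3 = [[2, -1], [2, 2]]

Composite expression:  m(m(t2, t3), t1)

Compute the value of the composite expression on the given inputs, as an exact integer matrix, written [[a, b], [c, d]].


[[2, -12], [-3, 6]]

m(t2, t3) = [[8, 2], [-6, -3]]
m(m(t2, t3), t1) = [[2, -12], [-3, 6]]


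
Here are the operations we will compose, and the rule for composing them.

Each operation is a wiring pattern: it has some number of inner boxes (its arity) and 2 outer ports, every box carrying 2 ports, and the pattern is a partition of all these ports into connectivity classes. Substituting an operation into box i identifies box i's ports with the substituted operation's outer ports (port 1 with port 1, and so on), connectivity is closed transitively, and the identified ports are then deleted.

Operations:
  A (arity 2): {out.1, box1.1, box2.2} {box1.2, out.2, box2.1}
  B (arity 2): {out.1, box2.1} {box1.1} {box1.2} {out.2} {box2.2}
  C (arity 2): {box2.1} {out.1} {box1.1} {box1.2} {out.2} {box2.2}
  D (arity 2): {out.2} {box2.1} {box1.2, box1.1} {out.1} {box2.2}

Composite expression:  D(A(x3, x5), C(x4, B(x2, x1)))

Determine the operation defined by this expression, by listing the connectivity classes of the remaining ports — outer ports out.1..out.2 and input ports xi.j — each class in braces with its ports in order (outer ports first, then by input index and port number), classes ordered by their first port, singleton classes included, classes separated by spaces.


{out.1} {out.2} {x1.1} {x1.2} {x2.1} {x2.2} {x3.1, x3.2, x5.1, x5.2} {x4.1} {x4.2}

Two ports join when wires chain via D-identified ports.
through A, on inputs (x3, x5): {out.1, x3.1, x5.2} {out.2, x3.2, x5.1} (out.j = stage outer ports)
through B, on inputs (x2, x1): {out.1, x1.1} {out.2} {x1.2} {x2.1} {x2.2} (out.j = stage outer ports)
through C, on inputs (x4, x2, x1): {out.1} {out.2} {x1.1} {x1.2} {x2.1} {x2.2} {x4.1} {x4.2} (out.j = stage outer ports)
through D, on inputs (x3, x5, x4, x2, x1): {out.1} {out.2} {x1.1} {x1.2} {x2.1} {x2.2} {x3.1, x3.2, x5.1, x5.2} {x4.1} {x4.2} (out.j = stage outer ports)


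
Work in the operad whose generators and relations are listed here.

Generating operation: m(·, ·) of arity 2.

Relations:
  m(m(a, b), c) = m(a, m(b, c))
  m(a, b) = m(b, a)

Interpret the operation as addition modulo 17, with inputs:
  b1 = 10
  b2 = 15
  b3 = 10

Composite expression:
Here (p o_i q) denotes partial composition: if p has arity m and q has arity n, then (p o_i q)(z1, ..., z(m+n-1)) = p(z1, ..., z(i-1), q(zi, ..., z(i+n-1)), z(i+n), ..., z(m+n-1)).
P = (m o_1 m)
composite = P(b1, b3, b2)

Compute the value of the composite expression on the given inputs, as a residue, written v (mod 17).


1 (mod 17)

m(b1, b3) = 3
m(m(b1, b3), b2) = 1


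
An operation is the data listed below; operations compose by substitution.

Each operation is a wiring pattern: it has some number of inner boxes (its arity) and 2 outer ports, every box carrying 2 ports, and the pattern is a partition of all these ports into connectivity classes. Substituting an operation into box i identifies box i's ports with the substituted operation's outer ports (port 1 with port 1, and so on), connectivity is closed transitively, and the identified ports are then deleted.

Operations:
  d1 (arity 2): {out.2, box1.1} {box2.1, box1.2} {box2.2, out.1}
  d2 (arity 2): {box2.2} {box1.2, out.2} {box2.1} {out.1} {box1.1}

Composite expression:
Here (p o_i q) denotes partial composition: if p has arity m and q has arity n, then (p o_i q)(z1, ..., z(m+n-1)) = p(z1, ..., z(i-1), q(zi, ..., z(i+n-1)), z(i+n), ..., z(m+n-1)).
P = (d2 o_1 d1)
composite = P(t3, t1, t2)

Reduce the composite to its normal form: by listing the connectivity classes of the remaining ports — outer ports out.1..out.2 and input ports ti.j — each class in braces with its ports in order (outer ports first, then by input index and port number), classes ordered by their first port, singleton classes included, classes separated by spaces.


{out.1} {out.2, t3.1} {t1.1, t3.2} {t1.2} {t2.1} {t2.2}

Substituting into d2 glues patterns; closure does the rest.
the subtree at d1 composes to {out.1, t1.2} {out.2, t3.1} {t1.1, t3.2} on (t3, t1); out.j = own outer ports
the subtree at d2 composes to {out.1} {out.2, t3.1} {t1.1, t3.2} {t1.2} {t2.1} {t2.2} on (t3, t1, t2); out.j = own outer ports


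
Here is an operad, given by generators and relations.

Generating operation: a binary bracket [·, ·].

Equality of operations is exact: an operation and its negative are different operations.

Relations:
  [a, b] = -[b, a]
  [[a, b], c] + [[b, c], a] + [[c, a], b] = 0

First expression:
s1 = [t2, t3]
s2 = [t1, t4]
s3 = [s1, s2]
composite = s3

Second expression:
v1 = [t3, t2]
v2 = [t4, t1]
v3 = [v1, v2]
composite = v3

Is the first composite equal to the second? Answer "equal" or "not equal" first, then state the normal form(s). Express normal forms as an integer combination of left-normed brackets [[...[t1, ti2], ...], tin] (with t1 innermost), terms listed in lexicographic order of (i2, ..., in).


Normal form of the first expression: -[[[t1, t4], t2], t3] + [[[t1, t4], t3], t2]
Normal form of the second expression: -[[[t1, t4], t2], t3] + [[[t1, t4], t3], t2]
Same normal form: equal.

equal: each reduces to -[[[t1, t4], t2], t3] + [[[t1, t4], t3], t2]


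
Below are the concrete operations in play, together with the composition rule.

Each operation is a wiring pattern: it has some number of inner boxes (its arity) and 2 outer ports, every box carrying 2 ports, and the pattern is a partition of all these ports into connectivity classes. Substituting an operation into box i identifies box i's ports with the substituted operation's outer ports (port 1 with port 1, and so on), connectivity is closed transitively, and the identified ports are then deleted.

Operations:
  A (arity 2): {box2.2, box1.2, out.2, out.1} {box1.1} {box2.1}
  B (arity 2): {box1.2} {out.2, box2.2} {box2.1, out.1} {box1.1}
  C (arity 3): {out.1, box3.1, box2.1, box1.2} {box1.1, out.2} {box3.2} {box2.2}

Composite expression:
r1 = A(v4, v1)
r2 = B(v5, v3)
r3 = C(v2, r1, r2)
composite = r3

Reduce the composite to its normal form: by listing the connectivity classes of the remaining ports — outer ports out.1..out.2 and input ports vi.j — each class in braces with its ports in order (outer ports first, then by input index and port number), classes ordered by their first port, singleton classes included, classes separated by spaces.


{out.1, v1.2, v2.2, v3.1, v4.2} {out.2, v2.1} {v1.1} {v3.2} {v4.1} {v5.1} {v5.2}

After gluing at C, chains via deleted ports link the v-ports.
composing A on (v4, v1), with out.j its own outer ports: {out.1, out.2, v1.2, v4.2} {v1.1} {v4.1}
composing B on (v5, v3), with out.j its own outer ports: {out.1, v3.1} {out.2, v3.2} {v5.1} {v5.2}
composing C on (v2, v4, v1, v5, v3), with out.j its own outer ports: {out.1, v1.2, v2.2, v3.1, v4.2} {out.2, v2.1} {v1.1} {v3.2} {v4.1} {v5.1} {v5.2}


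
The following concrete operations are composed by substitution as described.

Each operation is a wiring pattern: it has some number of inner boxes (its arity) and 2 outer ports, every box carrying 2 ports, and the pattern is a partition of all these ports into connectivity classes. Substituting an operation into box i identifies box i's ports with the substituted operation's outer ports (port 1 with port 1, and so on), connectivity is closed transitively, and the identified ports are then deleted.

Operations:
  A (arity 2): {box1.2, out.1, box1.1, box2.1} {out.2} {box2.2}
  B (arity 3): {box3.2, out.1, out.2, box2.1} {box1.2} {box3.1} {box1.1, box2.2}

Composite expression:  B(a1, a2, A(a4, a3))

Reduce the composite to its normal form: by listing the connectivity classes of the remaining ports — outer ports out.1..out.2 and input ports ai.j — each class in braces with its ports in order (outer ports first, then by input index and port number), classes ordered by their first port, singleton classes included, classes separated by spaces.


After gluing at B, chains via deleted ports link the a-ports.
stage A: inputs (a4, a3), connectivity {out.1, a3.1, a4.1, a4.2} {out.2} {a3.2}, out.j its boundary
stage B: inputs (a1, a2, a4, a3), connectivity {out.1, out.2, a2.1} {a1.1, a2.2} {a1.2} {a3.1, a4.1, a4.2} {a3.2}, out.j its boundary

{out.1, out.2, a2.1} {a1.1, a2.2} {a1.2} {a3.1, a4.1, a4.2} {a3.2}


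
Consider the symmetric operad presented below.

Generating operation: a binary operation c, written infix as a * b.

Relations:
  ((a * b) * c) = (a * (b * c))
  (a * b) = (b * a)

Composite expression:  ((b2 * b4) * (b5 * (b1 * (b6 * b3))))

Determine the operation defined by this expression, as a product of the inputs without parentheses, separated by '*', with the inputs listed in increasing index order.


b1 * b2 * b3 * b4 * b5 * b6


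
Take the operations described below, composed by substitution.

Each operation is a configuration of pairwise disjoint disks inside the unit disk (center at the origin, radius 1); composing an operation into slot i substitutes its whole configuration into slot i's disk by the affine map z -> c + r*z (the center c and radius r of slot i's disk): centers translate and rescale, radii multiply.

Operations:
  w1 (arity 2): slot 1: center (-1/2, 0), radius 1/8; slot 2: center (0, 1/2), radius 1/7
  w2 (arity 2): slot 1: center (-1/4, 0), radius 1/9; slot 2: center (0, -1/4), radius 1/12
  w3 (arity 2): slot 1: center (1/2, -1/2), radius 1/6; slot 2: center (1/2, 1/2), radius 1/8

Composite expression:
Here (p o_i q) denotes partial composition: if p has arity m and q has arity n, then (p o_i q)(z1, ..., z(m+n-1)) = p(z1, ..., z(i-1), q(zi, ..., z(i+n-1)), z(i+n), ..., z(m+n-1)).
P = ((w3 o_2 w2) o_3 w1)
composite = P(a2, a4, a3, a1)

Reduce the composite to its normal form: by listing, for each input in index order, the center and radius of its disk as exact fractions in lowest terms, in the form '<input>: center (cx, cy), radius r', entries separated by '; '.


a1: center (1/2, 91/192), radius 1/672; a2: center (1/2, -1/2), radius 1/6; a3: center (95/192, 15/32), radius 1/768; a4: center (15/32, 1/2), radius 1/72

Affine substitution under w3: radii multiply and a-centers shift.
input a2: applying the 1 nested substitution gives center (1/2, -1/2), radius 1/6
input a4: applying the 2 nested substitutions gives center (15/32, 1/2), radius 1/72
input a3: applying the 3 nested substitutions gives center (95/192, 15/32), radius 1/768
input a1: applying the 3 nested substitutions gives center (1/2, 91/192), radius 1/672


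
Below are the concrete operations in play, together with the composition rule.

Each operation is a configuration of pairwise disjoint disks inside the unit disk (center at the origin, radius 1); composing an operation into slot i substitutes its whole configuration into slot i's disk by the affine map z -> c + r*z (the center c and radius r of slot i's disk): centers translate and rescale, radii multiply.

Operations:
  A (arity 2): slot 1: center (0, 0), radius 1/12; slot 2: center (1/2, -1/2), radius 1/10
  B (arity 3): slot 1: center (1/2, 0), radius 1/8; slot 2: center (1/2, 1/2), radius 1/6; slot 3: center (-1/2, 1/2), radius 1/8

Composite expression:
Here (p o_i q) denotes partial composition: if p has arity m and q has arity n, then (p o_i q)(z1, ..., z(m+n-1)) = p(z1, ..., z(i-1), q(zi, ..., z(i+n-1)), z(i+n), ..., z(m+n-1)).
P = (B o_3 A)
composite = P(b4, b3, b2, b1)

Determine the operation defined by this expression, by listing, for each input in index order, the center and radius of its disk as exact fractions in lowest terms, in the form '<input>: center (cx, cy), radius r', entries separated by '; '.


b1: center (-7/16, 7/16), radius 1/80; b2: center (-1/2, 1/2), radius 1/96; b3: center (1/2, 1/2), radius 1/6; b4: center (1/2, 0), radius 1/8

Only the slot chain above each b matters under B; compose those maps.
b4 passes through 1 substitution, ending at center (1/2, 0), radius 1/8
b3 passes through 1 substitution, ending at center (1/2, 1/2), radius 1/6
b2 passes through 2 substitutions, ending at center (-1/2, 1/2), radius 1/96
b1 passes through 2 substitutions, ending at center (-7/16, 7/16), radius 1/80


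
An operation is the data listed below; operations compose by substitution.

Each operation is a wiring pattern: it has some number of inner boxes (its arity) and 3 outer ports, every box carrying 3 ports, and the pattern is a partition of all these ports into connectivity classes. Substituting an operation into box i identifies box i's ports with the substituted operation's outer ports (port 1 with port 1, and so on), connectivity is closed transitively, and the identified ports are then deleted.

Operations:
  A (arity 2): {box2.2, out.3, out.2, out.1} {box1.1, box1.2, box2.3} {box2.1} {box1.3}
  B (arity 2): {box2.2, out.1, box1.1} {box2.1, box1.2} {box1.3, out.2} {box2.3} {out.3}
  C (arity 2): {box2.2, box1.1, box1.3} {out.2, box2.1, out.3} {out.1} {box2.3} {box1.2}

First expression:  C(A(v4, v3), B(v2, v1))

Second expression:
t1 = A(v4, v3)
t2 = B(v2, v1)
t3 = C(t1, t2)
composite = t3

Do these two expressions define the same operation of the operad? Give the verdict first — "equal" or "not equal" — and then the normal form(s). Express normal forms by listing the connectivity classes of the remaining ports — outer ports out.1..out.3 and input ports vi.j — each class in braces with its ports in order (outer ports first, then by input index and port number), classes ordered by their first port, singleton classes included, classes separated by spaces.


equal — both sides give {out.1} {out.2, out.3, v1.2, v2.1} {v1.1, v2.2} {v1.3} {v2.3, v3.2} {v3.1} {v3.3, v4.1, v4.2} {v4.3}

In normal form, the first expression is {out.1} {out.2, out.3, v1.2, v2.1} {v1.1, v2.2} {v1.3} {v2.3, v3.2} {v3.1} {v3.3, v4.1, v4.2} {v4.3}
In normal form, the second expression is {out.1} {out.2, out.3, v1.2, v2.1} {v1.1, v2.2} {v1.3} {v2.3, v3.2} {v3.1} {v3.3, v4.1, v4.2} {v4.3}
The normal forms match — equal.


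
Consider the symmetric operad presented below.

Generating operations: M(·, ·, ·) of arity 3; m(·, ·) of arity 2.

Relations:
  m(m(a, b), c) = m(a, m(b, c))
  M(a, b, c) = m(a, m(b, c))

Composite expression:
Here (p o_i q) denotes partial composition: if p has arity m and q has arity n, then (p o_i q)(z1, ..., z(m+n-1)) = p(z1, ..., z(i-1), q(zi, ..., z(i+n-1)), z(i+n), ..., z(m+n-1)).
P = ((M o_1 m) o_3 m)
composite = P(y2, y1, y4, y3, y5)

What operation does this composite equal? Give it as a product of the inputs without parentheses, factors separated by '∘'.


y2 ∘ y1 ∘ y4 ∘ y3 ∘ y5

All parenthesizations of M agree; list the y-inputs left to right.
m(y2, y1) linearizes to y2 ∘ y1
m(y4, y3) linearizes to y4 ∘ y3
M(m(y2, y1), m(y4, y3), y5) linearizes to y2 ∘ y1 ∘ y4 ∘ y3 ∘ y5


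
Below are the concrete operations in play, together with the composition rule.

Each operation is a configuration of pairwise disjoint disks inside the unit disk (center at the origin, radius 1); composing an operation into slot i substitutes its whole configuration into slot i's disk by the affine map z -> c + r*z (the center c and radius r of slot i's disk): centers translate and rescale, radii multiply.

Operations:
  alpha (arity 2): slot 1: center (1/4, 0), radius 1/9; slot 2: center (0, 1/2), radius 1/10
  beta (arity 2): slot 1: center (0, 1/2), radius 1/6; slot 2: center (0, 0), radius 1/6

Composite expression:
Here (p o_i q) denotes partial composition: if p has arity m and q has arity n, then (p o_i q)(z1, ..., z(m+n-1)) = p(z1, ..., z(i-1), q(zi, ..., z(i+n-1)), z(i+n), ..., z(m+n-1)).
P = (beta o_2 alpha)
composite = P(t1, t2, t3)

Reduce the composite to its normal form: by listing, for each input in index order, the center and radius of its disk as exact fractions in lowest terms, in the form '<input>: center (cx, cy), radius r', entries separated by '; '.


Affine substitution under beta: radii multiply and t-centers shift.
input t1: composing its 1 substitution step yields center (0, 1/2), radius 1/6
input t2: composing its 2 substitution steps yields center (1/24, 0), radius 1/54
input t3: composing its 2 substitution steps yields center (0, 1/12), radius 1/60

t1: center (0, 1/2), radius 1/6; t2: center (1/24, 0), radius 1/54; t3: center (0, 1/12), radius 1/60


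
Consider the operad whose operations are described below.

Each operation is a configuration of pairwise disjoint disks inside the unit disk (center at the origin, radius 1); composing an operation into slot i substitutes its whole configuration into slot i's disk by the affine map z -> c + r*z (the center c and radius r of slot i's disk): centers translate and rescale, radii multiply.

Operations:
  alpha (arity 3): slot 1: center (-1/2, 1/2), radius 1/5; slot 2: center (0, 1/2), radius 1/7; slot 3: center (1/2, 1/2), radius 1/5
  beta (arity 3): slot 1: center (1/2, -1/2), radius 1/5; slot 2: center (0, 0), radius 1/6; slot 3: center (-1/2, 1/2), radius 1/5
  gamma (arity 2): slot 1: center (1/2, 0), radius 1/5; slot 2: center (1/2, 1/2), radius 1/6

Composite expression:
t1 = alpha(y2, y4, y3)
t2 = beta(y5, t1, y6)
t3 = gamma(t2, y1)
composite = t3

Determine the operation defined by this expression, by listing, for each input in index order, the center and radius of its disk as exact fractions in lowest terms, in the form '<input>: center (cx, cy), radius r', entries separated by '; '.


y1: center (1/2, 1/2), radius 1/6; y2: center (29/60, 1/60), radius 1/150; y3: center (31/60, 1/60), radius 1/150; y4: center (1/2, 1/60), radius 1/210; y5: center (3/5, -1/10), radius 1/25; y6: center (2/5, 1/10), radius 1/25


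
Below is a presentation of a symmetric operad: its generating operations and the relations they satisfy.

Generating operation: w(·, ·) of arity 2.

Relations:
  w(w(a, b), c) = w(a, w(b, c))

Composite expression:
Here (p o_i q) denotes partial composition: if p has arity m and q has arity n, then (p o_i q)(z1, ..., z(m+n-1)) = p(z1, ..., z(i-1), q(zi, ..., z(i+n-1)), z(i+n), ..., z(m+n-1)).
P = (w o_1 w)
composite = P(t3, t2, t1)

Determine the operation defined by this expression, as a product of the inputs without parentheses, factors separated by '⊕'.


t3 ⊕ t2 ⊕ t1

Associativity of w dissolves the nesting; only the t-input order survives.
w(t3, t2) reduces to t3 ⊕ t2
w(w(t3, t2), t1) reduces to t3 ⊕ t2 ⊕ t1


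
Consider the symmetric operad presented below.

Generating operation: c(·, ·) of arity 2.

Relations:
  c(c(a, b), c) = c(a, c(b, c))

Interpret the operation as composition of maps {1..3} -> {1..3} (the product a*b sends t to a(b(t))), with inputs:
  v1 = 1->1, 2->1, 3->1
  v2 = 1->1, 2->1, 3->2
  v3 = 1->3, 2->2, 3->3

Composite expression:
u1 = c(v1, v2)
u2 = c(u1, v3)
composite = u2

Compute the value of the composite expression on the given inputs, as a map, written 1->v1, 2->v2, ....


1->1, 2->1, 3->1

c(v1, v2) = 1->1, 2->1, 3->1
c(c(v1, v2), v3) = 1->1, 2->1, 3->1


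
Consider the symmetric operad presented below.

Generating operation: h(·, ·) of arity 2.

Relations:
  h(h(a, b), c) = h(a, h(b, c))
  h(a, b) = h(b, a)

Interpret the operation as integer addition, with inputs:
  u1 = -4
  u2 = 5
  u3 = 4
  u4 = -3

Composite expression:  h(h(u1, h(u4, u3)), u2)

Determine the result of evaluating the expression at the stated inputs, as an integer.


h(u4, u3) = 1
h(u1, h(u4, u3)) = -3
h(h(u1, h(u4, u3)), u2) = 2

2


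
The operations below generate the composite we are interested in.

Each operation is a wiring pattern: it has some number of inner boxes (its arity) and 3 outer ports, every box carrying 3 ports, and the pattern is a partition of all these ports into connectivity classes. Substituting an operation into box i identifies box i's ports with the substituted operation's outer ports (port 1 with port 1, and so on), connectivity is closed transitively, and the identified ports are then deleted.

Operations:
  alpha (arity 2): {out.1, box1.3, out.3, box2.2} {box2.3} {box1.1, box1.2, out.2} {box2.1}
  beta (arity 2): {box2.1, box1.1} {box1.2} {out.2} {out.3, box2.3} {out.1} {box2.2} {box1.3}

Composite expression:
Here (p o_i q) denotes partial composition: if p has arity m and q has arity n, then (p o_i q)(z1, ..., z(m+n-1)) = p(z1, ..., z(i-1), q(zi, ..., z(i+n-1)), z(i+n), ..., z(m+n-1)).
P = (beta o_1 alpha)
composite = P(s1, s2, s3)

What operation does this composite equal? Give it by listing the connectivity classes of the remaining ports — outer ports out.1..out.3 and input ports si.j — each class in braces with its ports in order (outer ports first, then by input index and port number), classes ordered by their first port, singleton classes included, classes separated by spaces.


{out.1} {out.2} {out.3, s3.3} {s1.1, s1.2} {s1.3, s2.2, s3.1} {s2.1} {s2.3} {s3.2}


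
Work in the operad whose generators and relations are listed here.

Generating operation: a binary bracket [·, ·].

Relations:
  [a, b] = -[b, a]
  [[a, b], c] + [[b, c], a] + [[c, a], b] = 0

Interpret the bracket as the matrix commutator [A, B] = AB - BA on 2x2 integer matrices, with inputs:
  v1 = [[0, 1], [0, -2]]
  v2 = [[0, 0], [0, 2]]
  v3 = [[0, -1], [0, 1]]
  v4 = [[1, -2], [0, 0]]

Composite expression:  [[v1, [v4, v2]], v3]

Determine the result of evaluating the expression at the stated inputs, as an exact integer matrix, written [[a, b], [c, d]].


[v4, v2] = [[0, -4], [0, 0]]
[v1, [v4, v2]] = [[0, -8], [0, 0]]
[[v1, [v4, v2]], v3] = [[0, -8], [0, 0]]

[[0, -8], [0, 0]]


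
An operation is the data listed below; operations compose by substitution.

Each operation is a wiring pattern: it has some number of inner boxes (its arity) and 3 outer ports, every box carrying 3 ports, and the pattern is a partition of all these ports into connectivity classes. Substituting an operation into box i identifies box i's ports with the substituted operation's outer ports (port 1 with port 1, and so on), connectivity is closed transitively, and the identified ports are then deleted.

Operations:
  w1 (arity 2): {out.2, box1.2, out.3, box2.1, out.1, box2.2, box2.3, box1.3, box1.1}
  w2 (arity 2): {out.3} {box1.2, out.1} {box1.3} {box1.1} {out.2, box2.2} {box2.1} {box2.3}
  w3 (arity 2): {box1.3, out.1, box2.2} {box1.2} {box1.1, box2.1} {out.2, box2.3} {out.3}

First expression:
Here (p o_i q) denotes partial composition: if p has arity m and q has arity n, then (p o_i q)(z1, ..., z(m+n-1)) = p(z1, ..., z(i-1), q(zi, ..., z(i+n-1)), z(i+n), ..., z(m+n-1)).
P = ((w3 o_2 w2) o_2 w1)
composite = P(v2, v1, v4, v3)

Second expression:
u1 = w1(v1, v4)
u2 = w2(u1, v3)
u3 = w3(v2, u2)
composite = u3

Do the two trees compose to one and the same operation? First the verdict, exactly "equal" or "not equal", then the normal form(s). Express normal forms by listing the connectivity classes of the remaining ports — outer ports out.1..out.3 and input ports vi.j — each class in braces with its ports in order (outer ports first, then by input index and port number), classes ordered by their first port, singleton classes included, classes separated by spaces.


equal; the common form is {out.1, v2.3, v3.2} {out.2} {out.3} {v1.1, v1.2, v1.3, v2.1, v4.1, v4.2, v4.3} {v2.2} {v3.1} {v3.3}

The first expression reduces to {out.1, v2.3, v3.2} {out.2} {out.3} {v1.1, v1.2, v1.3, v2.1, v4.1, v4.2, v4.3} {v2.2} {v3.1} {v3.3}
The second expression reduces to {out.1, v2.3, v3.2} {out.2} {out.3} {v1.1, v1.2, v1.3, v2.1, v4.1, v4.2, v4.3} {v2.2} {v3.1} {v3.3}
Same normal form: equal.


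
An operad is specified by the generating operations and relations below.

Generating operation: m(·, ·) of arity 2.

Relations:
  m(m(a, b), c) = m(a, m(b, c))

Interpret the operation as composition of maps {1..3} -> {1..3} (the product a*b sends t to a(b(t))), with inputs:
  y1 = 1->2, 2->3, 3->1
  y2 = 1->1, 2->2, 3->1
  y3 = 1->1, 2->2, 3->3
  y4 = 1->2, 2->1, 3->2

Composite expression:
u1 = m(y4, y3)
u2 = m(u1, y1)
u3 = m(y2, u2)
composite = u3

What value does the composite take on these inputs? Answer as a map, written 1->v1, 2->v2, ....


1->1, 2->2, 3->2

m(y4, y3) = 1->2, 2->1, 3->2
m(m(y4, y3), y1) = 1->1, 2->2, 3->2
m(y2, m(m(y4, y3), y1)) = 1->1, 2->2, 3->2
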